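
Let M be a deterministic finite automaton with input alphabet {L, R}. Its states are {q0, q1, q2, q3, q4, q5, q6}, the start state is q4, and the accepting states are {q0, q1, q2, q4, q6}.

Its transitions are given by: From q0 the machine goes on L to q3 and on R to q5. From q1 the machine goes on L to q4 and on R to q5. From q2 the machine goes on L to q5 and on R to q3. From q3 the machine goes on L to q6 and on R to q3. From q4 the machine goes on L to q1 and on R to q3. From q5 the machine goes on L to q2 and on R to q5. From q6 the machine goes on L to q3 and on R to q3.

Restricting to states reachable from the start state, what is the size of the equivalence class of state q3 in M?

2

Reachable states from the start: {q1,q2,q3,q4,q5,q6}. Unreachable: {q0} — drop them.
Initial partition by acceptance: {q1,q2,q4,q6} | {q3,q5}.
Refine {q1,q2,q4,q6} on symbol L: members go to different blocks, giving {q1,q4} and {q2,q6}.
No further refinement is possible. Final partition (3 blocks): {q1,q4} | {q3,q5} | {q2,q6}.
State q3 belongs to the block {q3,q5}, which has 2 states.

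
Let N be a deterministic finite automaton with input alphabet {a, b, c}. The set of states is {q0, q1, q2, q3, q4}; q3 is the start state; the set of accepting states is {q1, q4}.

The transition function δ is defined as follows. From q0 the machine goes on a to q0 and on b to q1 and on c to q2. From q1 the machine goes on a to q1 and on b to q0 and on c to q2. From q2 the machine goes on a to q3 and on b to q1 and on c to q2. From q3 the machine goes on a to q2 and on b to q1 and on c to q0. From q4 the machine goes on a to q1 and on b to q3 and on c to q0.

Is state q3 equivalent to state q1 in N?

States {q4} cannot be reached from the start state, so discard them.
Start with accepting vs non-accepting: {q1} | {q0,q2,q3}.
The partition is now stable with 2 blocks: {q1} | {q0,q2,q3}.
q3 and q1 end up in different blocks, so they are distinguishable. For instance, the string 'ε' is accepted from only q1.

No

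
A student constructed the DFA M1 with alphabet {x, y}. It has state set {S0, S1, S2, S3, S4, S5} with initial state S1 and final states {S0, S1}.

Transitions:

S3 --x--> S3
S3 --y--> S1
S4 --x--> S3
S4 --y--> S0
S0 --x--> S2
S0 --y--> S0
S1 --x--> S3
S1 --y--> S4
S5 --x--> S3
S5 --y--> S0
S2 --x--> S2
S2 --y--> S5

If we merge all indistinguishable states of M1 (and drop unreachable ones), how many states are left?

All states are reachable from the start state.
Start with accepting vs non-accepting: {S0,S1} | {S2,S3,S4,S5}.
Split {S0,S1} by δ(·,y) → {S0} and {S1}.
Split {S2,S3,S4,S5} by δ(·,y) → {S4,S5} and {S2} and {S3}.
The partition is now stable with 5 blocks: {S0} | {S4,S5} | {S1} | {S2} | {S3}.

5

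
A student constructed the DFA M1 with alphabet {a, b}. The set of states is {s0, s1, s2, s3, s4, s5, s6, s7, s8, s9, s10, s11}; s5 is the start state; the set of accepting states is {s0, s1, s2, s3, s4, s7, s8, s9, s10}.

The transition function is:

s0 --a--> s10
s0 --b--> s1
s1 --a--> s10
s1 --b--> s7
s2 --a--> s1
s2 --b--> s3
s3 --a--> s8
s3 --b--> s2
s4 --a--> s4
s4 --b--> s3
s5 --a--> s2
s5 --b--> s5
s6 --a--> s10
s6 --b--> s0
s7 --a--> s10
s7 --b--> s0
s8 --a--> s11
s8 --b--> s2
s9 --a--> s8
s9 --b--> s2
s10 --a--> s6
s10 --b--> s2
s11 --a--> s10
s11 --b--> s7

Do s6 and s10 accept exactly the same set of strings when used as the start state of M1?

No

States {s4,s9} cannot be reached from the start state, so discard them.
Start with accepting vs non-accepting: {s0,s1,s2,s3,s7,s8,s10} | {s5,s6,s11}.
On input a, block {s0,s1,s2,s3,s7,s8,s10} splits into {s0,s1,s2,s3,s7} and {s8,s10}.
On input a, block {s0,s1,s2,s3,s7} splits into {s0,s1,s3,s7} and {s2}.
Split {s0,s1,s3,s7} by δ(·,b) → {s0,s1,s7} and {s3}.
Refine {s5,s6,s11} on symbol a: members go to different blocks, giving {s6,s11} and {s5}.
Stable partition: {s0,s1,s7} | {s6,s11} | {s8,s10} | {s2} | {s3} | {s5} — 6 equivalence classes.
s6 and s10 end up in different blocks, so they are distinguishable. For instance, the string 'ε' is accepted from only s10.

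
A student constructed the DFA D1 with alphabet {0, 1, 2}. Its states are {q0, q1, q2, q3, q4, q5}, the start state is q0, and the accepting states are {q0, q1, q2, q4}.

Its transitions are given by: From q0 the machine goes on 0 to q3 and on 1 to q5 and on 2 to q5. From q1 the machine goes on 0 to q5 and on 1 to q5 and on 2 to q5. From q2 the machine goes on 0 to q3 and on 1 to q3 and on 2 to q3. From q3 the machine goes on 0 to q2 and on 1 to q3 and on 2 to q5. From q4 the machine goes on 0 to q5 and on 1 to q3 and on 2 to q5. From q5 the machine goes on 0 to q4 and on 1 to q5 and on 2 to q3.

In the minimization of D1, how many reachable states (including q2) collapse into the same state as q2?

3

First remove the unreachable states {q1}; 5 states remain.
Start with accepting vs non-accepting: {q0,q2,q4} | {q3,q5}.
No further refinement is possible. Final partition (2 blocks): {q0,q2,q4} | {q3,q5}.
State q2 belongs to the block {q0,q2,q4}, which has 3 states.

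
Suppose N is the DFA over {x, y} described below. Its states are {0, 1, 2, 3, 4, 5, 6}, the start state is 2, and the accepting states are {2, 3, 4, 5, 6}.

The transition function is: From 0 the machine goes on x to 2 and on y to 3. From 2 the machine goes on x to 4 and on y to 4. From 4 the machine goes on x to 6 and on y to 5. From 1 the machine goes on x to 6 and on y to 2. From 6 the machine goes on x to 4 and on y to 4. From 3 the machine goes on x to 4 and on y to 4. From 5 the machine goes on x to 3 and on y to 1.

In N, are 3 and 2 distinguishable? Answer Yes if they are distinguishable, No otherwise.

No

Reachable states from the start: {1,2,3,4,5,6}. Unreachable: {0} — drop them.
Initial partition by acceptance: {2,3,4,5,6} | {1}.
Split {2,3,4,5,6} by δ(·,y) → {2,3,4,6} and {5}.
On input y, block {2,3,4,6} splits into {2,3,6} and {4}.
No further refinement is possible. Final partition (4 blocks): {2,3,6} | {1} | {5} | {4}.
3 and 2 lie in the same block of the stable partition, so they are equivalent — no string distinguishes them.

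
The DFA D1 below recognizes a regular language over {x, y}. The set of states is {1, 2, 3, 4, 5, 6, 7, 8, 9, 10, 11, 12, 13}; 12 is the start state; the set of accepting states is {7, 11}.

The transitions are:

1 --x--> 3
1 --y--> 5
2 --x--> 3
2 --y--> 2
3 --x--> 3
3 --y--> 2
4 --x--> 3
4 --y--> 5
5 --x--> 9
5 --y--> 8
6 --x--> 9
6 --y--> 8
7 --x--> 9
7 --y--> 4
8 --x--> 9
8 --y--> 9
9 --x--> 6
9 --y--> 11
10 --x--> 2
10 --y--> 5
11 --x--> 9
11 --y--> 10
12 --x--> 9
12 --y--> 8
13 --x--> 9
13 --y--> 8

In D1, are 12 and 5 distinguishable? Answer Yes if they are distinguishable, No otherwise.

First remove the unreachable states {1,4,7,13}; 9 states remain.
Initial partition by acceptance: {11} | {2,3,5,6,8,9,10,12}.
Refine {2,3,5,6,8,9,10,12} on symbol y: members go to different blocks, giving {2,3,5,6,8,10,12} and {9}.
On input x, block {2,3,5,6,8,10,12} splits into {5,6,8,12} and {2,3,10}.
On input y, block {5,6,8,12} splits into {5,6,12} and {8}.
Refine {2,3,10} on symbol y: members go to different blocks, giving {2,3} and {10}.
Stable partition: {11} | {5,6,12} | {9} | {2,3} | {8} | {10} — 6 equivalence classes.
12 and 5 lie in the same block of the stable partition, so they are equivalent — no string distinguishes them.

No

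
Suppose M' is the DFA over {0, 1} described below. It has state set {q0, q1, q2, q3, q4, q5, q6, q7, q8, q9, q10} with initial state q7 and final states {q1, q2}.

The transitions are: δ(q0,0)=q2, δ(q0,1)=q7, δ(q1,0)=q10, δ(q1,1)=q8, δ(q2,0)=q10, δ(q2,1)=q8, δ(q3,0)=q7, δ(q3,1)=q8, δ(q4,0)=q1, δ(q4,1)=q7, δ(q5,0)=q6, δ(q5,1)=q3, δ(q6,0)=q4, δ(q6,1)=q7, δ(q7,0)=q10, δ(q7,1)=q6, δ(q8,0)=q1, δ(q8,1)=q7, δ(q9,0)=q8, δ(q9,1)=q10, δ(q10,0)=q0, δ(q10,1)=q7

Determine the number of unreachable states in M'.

No path from q7 leads to q3, q5, q9; the other 8 states are all reachable.

3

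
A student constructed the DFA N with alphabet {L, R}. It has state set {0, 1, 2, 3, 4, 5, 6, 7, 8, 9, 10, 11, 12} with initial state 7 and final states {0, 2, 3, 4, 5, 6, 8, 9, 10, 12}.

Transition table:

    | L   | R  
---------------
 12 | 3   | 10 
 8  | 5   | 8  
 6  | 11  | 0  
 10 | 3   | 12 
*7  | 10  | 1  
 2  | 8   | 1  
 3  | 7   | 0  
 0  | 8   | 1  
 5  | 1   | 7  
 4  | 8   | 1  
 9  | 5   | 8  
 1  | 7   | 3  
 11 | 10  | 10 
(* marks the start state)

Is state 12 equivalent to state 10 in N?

Yes

Reachable states from the start: {0,1,3,5,7,8,10,12}. Unreachable: {2,4,6,9,11} — drop them.
Start with accepting vs non-accepting: {0,3,5,8,10,12} | {1,7}.
On input L, block {0,3,5,8,10,12} splits into {0,8,10,12} and {3,5}.
Split {0,8,10,12} by δ(·,L) → {8,10,12} and {0}.
Split {1,7} by δ(·,L) → {1} and {7}.
Split {3,5} by δ(·,L) → {3} and {5}.
Refine {8,10,12} on symbol L: members go to different blocks, giving {10,12} and {8}.
The partition is now stable with 7 blocks: {10,12} | {1} | {3} | {0} | {7} | {5} | {8}.
12 and 10 lie in the same block of the stable partition, so they are equivalent — no string distinguishes them.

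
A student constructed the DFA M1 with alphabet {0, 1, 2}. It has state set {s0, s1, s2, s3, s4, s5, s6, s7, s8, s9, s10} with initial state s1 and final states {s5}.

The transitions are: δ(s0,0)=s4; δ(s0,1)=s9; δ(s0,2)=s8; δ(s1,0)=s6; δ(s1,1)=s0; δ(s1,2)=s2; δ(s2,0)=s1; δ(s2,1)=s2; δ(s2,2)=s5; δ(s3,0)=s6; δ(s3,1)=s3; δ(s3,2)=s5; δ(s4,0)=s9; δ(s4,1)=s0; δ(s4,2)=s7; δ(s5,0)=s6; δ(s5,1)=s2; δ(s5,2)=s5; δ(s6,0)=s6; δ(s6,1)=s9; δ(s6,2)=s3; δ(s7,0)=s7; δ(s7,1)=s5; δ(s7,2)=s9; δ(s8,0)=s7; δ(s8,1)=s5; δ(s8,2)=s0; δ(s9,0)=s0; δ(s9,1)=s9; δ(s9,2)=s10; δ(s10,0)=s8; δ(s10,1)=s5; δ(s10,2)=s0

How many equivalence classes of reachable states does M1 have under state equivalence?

Every state is reachable, so we keep all 11.
Initial partition by acceptance: {s5} | {s0,s1,s2,s3,s4,s6,s7,s8,s9,s10}.
Split {s0,s1,s2,s3,s4,s6,s7,s8,s9,s10} by δ(·,1) → {s0,s1,s2,s3,s4,s6,s9} and {s7,s8,s10}.
On input 2, block {s0,s1,s2,s3,s4,s6,s9} splits into {s0,s4,s9} and {s1,s6} and {s2,s3}.
Stable partition: {s5} | {s0,s4,s9} | {s7,s8,s10} | {s1,s6} | {s2,s3} — 5 equivalence classes.

5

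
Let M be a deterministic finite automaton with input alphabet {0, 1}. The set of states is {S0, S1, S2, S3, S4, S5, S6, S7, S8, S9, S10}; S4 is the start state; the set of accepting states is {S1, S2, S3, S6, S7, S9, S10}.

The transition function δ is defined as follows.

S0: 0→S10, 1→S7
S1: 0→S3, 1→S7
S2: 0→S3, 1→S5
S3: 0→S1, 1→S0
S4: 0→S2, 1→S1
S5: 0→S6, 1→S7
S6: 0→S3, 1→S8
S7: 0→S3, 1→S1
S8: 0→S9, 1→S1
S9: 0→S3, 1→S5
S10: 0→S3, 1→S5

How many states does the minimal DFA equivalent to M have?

4

Start with accepting vs non-accepting: {S1,S2,S3,S6,S7,S9,S10} | {S0,S4,S5,S8}.
On input 1, block {S1,S2,S3,S6,S7,S9,S10} splits into {S2,S3,S6,S9,S10} and {S1,S7}.
Refine {S2,S3,S6,S9,S10} on symbol 0: members go to different blocks, giving {S2,S6,S9,S10} and {S3}.
No further refinement is possible. Final partition (4 blocks): {S2,S6,S9,S10} | {S0,S4,S5,S8} | {S1,S7} | {S3}.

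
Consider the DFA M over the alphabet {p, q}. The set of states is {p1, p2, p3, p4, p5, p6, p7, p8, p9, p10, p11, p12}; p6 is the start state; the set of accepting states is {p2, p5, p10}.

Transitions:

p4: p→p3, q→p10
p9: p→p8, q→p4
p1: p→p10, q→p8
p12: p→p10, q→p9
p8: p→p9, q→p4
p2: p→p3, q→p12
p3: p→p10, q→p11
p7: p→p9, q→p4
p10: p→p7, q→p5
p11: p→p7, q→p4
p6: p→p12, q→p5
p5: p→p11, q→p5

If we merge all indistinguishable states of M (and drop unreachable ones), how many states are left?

4

Reachable states from the start: {p3,p4,p5,p6,p7,p8,p9,p10,p11,p12}. Unreachable: {p1,p2} — drop them.
Initial partition by acceptance: {p5,p10} | {p3,p4,p6,p7,p8,p9,p11,p12}.
Refine {p3,p4,p6,p7,p8,p9,p11,p12} on symbol p: members go to different blocks, giving {p4,p6,p7,p8,p9,p11} and {p3,p12}.
Refine {p4,p6,p7,p8,p9,p11} on symbol p: members go to different blocks, giving {p7,p8,p9,p11} and {p4,p6}.
The partition is now stable with 4 blocks: {p5,p10} | {p7,p8,p9,p11} | {p3,p12} | {p4,p6}.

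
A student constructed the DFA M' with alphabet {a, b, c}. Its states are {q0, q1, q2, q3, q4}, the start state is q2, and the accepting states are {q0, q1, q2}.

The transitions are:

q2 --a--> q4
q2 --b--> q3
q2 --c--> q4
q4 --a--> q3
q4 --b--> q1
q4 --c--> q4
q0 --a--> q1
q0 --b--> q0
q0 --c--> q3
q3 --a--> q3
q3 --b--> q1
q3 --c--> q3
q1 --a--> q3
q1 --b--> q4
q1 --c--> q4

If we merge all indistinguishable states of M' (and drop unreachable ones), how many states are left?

2

States {q0} cannot be reached from the start state, so discard them.
P0 = {q1,q2} | {q3,q4}.
Stable partition: {q1,q2} | {q3,q4} — 2 equivalence classes.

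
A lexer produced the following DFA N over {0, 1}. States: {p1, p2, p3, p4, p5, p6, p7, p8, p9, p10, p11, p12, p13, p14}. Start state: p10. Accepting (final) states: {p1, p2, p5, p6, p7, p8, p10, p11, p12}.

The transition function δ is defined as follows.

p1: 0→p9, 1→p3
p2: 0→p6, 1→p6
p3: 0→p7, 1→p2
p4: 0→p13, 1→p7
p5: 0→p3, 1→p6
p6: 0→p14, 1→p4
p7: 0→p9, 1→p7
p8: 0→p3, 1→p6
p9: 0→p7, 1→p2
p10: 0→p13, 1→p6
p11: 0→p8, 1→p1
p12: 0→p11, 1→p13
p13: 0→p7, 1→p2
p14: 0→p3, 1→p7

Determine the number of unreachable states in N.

BFS from p10 reaches {p2, p3, p4, p6, p7, p9, p10, p13, p14}; the 5 state(s) p1, p5, p8, p11, p12 are never visited.

5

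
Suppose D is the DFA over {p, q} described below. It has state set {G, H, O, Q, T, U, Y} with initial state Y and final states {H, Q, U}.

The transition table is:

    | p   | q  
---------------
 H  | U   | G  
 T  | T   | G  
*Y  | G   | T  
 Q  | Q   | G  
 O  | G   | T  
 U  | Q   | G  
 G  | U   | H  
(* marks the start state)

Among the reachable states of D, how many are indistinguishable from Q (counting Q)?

First remove the unreachable states {O}; 6 states remain.
Initial partition by acceptance: {H,Q,U} | {G,T,Y}.
On input p, block {G,T,Y} splits into {T,Y} and {G}.
Split {T,Y} by δ(·,p) → {Y} and {T}.
The partition is now stable with 4 blocks: {H,Q,U} | {Y} | {G} | {T}.
The equivalence class containing Q is {H,Q,U}, of size 3.

3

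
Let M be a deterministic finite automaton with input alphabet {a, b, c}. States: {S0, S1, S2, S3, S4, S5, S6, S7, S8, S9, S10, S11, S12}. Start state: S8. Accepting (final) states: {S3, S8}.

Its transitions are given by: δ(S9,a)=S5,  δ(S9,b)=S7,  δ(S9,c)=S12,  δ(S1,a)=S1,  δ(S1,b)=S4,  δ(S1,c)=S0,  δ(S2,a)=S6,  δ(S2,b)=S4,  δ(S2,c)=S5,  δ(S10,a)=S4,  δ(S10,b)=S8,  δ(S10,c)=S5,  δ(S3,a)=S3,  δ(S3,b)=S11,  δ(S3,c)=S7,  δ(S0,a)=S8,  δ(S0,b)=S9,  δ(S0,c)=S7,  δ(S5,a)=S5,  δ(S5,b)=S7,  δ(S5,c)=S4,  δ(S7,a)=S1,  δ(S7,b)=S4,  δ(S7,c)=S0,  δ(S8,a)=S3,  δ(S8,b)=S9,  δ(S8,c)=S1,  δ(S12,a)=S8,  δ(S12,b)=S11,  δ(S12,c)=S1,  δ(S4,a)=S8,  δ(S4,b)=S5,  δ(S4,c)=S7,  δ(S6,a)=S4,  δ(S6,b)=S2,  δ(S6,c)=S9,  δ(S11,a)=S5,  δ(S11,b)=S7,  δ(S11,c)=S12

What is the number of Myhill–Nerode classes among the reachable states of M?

Reachable states from the start: {S0,S1,S3,S4,S5,S7,S8,S9,S11,S12}. Unreachable: {S2,S6,S10} — drop them.
Initial partition by acceptance: {S3,S8} | {S0,S1,S4,S5,S7,S9,S11,S12}.
On input a, block {S0,S1,S4,S5,S7,S9,S11,S12} splits into {S1,S5,S7,S9,S11} and {S0,S4,S12}.
Refine {S1,S5,S7,S9,S11} on symbol b: members go to different blocks, giving {S5,S9,S11} and {S1,S7}.
No further refinement is possible. Final partition (4 blocks): {S3,S8} | {S5,S9,S11} | {S0,S4,S12} | {S1,S7}.

4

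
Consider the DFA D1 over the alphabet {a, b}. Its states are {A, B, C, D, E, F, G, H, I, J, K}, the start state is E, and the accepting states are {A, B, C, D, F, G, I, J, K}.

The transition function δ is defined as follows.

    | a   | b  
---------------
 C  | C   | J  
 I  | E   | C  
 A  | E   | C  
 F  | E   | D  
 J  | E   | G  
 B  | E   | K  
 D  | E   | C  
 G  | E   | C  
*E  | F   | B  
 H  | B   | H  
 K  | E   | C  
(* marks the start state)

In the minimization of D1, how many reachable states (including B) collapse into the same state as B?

3

States {A,H,I} cannot be reached from the start state, so discard them.
Initial partition by acceptance: {B,C,D,F,G,J,K} | {E}.
On input a, block {B,C,D,F,G,J,K} splits into {B,D,F,G,J,K} and {C}.
Refine {B,D,F,G,J,K} on symbol b: members go to different blocks, giving {B,F,J} and {D,G,K}.
No further refinement is possible. Final partition (4 blocks): {B,F,J} | {E} | {C} | {D,G,K}.
The equivalence class containing B is {B,F,J}, of size 3.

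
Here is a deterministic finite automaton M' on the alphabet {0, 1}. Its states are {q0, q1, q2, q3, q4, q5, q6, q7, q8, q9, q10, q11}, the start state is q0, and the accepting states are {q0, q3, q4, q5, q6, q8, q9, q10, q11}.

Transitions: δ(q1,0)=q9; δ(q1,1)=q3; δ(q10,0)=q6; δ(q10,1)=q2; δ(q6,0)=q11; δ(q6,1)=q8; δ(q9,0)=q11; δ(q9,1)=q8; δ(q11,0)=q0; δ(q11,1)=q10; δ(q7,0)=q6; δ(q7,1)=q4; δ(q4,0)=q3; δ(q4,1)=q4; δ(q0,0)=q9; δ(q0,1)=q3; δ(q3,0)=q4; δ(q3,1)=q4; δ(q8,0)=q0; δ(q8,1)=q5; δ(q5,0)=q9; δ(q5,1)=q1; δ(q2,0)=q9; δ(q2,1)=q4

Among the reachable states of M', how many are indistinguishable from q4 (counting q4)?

2

States {q7} cannot be reached from the start state, so discard them.
Initial partition by acceptance: {q0,q3,q4,q5,q6,q8,q9,q10,q11} | {q1,q2}.
Split {q0,q3,q4,q5,q6,q8,q9,q10,q11} by δ(·,1) → {q0,q3,q4,q6,q8,q9,q11} and {q5,q10}.
Refine {q0,q3,q4,q6,q8,q9,q11} on symbol 1: members go to different blocks, giving {q0,q3,q4,q6,q9} and {q8,q11}.
On input 0, block {q0,q3,q4,q6,q9} splits into {q0,q3,q4} and {q6,q9}.
Refine {q0,q3,q4} on symbol 0: members go to different blocks, giving {q3,q4} and {q0}.
Stable partition: {q3,q4} | {q1,q2} | {q5,q10} | {q8,q11} | {q6,q9} | {q0} — 6 equivalence classes.
State q4 belongs to the block {q3,q4}, which has 2 states.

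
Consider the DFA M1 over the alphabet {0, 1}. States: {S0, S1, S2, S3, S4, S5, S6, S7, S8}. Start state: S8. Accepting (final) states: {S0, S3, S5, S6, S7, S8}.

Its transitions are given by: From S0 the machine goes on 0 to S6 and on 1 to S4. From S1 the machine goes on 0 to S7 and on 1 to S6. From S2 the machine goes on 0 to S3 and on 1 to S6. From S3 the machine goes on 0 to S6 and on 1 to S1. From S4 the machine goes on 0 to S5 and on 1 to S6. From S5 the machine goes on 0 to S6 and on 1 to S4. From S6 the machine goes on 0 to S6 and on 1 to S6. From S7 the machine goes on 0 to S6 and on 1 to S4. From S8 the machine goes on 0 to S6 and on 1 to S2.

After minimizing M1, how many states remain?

First remove the unreachable states {S0}; 8 states remain.
Initial partition by acceptance: {S3,S5,S6,S7,S8} | {S1,S2,S4}.
On input 1, block {S3,S5,S6,S7,S8} splits into {S3,S5,S7,S8} and {S6}.
The partition is now stable with 3 blocks: {S3,S5,S7,S8} | {S1,S2,S4} | {S6}.

3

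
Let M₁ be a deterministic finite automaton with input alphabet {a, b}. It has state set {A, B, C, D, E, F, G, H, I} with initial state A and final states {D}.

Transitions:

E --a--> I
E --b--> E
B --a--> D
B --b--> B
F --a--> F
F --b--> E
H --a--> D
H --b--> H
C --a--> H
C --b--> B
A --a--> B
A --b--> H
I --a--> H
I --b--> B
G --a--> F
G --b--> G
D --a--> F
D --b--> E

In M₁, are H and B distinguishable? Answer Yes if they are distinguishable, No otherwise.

No

States {C,G} cannot be reached from the start state, so discard them.
Start with accepting vs non-accepting: {D} | {A,B,E,F,H,I}.
Refine {A,B,E,F,H,I} on symbol a: members go to different blocks, giving {A,E,F,I} and {B,H}.
On input a, block {A,E,F,I} splits into {A,I} and {E,F}.
On input a, block {E,F} splits into {E} and {F}.
The partition is now stable with 5 blocks: {D} | {A,I} | {B,H} | {E} | {F}.
H and B lie in the same block of the stable partition, so they are equivalent — no string distinguishes them.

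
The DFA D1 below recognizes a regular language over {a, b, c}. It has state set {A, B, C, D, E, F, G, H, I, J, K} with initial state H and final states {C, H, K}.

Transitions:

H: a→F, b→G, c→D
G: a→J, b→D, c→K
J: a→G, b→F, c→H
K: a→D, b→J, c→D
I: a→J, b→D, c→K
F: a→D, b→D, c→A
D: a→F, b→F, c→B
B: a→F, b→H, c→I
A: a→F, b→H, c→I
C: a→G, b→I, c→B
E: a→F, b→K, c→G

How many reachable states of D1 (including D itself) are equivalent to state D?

States {C,E} cannot be reached from the start state, so discard them.
Start with accepting vs non-accepting: {H,K} | {A,B,D,F,G,I,J}.
Refine {A,B,D,F,G,I,J} on symbol b: members go to different blocks, giving {D,F,G,I,J} and {A,B}.
On input c, block {D,F,G,I,J} splits into {G,I,J} and {D,F}.
The partition is now stable with 4 blocks: {H,K} | {G,I,J} | {A,B} | {D,F}.
The equivalence class containing D is {D,F}, of size 2.

2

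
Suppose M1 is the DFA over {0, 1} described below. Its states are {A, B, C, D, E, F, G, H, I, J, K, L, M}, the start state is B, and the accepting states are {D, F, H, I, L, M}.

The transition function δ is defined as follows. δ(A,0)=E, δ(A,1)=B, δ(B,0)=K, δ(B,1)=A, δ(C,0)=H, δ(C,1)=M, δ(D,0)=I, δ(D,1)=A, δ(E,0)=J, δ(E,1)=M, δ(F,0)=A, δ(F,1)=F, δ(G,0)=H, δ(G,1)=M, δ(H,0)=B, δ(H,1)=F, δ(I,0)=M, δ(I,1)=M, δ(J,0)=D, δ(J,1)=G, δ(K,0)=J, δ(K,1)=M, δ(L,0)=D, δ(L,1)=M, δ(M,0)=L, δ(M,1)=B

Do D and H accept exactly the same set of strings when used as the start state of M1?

First remove the unreachable states {C}; 12 states remain.
P0 = {D,F,H,I,L,M} | {A,B,E,G,J,K}.
Refine {D,F,H,I,L,M} on symbol 0: members go to different blocks, giving {D,I,L,M} and {F,H}.
On input 1, block {D,I,L,M} splits into {D,M} and {I,L}.
On input 0, block {A,B,E,G,J,K} splits into {A,B,E,K} and {G} and {J}.
Refine {A,B,E,K} on symbol 0: members go to different blocks, giving {A,B} and {E,K}.
The partition is now stable with 7 blocks: {D,M} | {A,B} | {F,H} | {I,L} | {G} | {J} | {E,K}.
D and H end up in different blocks, so they are distinguishable. For instance, the string '0' is accepted from only D.

No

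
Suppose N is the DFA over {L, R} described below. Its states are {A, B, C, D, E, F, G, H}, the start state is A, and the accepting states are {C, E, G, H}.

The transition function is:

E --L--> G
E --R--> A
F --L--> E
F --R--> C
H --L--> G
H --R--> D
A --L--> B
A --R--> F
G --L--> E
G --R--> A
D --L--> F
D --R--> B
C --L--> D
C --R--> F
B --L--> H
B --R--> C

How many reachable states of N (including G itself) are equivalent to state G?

P0 = {C,E,G,H} | {A,B,D,F}.
Refine {C,E,G,H} on symbol L: members go to different blocks, giving {E,G,H} and {C}.
On input L, block {A,B,D,F} splits into {A,D} and {B,F}.
The partition is now stable with 4 blocks: {E,G,H} | {A,D} | {C} | {B,F}.
The equivalence class containing G is {E,G,H}, of size 3.

3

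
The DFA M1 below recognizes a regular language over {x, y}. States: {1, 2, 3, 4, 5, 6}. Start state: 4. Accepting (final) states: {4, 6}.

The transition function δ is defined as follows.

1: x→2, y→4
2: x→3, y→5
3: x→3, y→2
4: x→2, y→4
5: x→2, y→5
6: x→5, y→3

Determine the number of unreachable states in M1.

BFS from 4 reaches {2, 3, 4, 5}; the 2 state(s) 1, 6 are never visited.

2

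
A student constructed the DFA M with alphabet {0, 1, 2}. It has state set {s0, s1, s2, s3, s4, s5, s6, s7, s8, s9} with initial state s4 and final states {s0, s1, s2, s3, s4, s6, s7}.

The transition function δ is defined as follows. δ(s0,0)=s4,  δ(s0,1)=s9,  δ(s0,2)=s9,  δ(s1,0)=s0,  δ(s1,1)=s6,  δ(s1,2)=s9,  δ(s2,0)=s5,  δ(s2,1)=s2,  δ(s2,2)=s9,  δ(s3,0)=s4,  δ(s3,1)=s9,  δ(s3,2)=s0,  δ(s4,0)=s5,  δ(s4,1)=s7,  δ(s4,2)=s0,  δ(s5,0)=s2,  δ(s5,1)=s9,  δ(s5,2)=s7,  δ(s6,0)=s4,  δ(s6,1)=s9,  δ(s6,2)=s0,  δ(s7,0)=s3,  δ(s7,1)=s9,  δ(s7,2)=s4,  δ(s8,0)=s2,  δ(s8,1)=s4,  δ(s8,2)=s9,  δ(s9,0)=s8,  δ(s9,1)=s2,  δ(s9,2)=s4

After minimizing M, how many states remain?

8

Reachable states from the start: {s0,s2,s3,s4,s5,s7,s8,s9}. Unreachable: {s1,s6} — drop them.
P0 = {s0,s2,s3,s4,s7} | {s5,s8,s9}.
On input 0, block {s0,s2,s3,s4,s7} splits into {s0,s3,s7} and {s2,s4}.
On input 0, block {s0,s3,s7} splits into {s0,s3} and {s7}.
On input 2, block {s0,s3} splits into {s0} and {s3}.
On input 0, block {s5,s8,s9} splits into {s5,s8} and {s9}.
On input 1, block {s5,s8} splits into {s5} and {s8}.
Refine {s2,s4} on symbol 1: members go to different blocks, giving {s2} and {s4}.
No further refinement is possible. Final partition (8 blocks): {s0} | {s5} | {s2} | {s7} | {s3} | {s9} | {s8} | {s4}.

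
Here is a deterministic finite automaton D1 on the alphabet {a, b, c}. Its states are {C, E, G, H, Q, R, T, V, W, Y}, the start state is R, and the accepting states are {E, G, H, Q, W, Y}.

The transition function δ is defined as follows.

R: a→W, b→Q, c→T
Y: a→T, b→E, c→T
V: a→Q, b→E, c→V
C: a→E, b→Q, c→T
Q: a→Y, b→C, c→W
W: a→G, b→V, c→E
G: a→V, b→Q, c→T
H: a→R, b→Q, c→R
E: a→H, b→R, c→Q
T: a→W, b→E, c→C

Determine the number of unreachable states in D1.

Exploring from R, all states are eventually visited, so none are unreachable.

0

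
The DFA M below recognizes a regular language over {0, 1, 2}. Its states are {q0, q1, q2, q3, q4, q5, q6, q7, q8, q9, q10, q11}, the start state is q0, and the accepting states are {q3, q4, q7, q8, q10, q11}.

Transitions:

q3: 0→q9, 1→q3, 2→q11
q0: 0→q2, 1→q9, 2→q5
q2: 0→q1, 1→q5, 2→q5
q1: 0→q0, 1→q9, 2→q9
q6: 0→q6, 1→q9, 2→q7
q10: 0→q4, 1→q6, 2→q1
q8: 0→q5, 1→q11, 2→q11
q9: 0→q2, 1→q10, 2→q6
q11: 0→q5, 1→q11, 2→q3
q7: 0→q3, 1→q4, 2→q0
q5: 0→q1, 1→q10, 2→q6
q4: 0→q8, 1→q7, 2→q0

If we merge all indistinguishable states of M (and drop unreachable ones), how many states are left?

Every state is reachable, so we keep all 12.
P0 = {q3,q4,q7,q8,q10,q11} | {q0,q1,q2,q5,q6,q9}.
Refine {q3,q4,q7,q8,q10,q11} on symbol 0: members go to different blocks, giving {q3,q8,q11} and {q4,q7,q10}.
Refine {q0,q1,q2,q5,q6,q9} on symbol 1: members go to different blocks, giving {q0,q1,q2,q6} and {q5,q9}.
On input 2, block {q0,q1,q2,q6} splits into {q0,q1,q2} and {q6}.
Split {q4,q7,q10} by δ(·,0) → {q4,q7} and {q10}.
No further refinement is possible. Final partition (6 blocks): {q3,q8,q11} | {q0,q1,q2} | {q4,q7} | {q5,q9} | {q6} | {q10}.

6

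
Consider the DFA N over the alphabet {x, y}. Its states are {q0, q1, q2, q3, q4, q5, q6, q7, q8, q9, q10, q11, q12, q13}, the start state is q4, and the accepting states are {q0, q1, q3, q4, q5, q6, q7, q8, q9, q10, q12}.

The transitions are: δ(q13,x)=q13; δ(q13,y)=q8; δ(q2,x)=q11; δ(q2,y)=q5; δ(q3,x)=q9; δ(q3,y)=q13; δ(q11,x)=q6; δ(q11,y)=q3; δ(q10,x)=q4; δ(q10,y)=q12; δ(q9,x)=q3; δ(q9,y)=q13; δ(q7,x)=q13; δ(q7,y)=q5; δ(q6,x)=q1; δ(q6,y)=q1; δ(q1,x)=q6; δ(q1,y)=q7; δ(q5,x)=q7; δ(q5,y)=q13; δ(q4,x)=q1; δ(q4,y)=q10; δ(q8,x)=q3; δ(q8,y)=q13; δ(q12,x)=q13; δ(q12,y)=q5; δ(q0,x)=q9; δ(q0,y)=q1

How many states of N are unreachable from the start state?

BFS from q4 reaches {q1, q3, q4, q5, q6, q7, q8, q9, q10, q12, q13}; the 3 state(s) q0, q2, q11 are never visited.

3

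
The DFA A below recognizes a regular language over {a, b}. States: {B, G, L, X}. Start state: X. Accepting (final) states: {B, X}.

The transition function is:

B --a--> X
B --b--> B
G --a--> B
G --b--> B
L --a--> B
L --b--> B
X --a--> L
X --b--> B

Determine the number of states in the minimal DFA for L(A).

States {G} cannot be reached from the start state, so discard them.
Start with accepting vs non-accepting: {B,X} | {L}.
Split {B,X} by δ(·,a) → {B} and {X}.
Stable partition: {B} | {L} | {X} — 3 equivalence classes.

3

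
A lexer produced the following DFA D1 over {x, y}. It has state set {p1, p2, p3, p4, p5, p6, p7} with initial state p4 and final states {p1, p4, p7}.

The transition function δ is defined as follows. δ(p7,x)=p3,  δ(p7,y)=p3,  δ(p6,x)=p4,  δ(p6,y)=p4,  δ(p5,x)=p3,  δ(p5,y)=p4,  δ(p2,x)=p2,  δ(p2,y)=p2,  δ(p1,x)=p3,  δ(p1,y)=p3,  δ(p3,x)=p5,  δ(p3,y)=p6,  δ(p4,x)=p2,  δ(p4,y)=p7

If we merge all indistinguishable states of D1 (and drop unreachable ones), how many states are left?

6

Reachable states from the start: {p2,p3,p4,p5,p6,p7}. Unreachable: {p1} — drop them.
Start with accepting vs non-accepting: {p4,p7} | {p2,p3,p5,p6}.
Refine {p4,p7} on symbol y: members go to different blocks, giving {p4} and {p7}.
Split {p2,p3,p5,p6} by δ(·,x) → {p2,p3,p5} and {p6}.
Split {p2,p3,p5} by δ(·,y) → {p2} and {p3} and {p5}.
The partition is now stable with 6 blocks: {p4} | {p2} | {p7} | {p6} | {p3} | {p5}.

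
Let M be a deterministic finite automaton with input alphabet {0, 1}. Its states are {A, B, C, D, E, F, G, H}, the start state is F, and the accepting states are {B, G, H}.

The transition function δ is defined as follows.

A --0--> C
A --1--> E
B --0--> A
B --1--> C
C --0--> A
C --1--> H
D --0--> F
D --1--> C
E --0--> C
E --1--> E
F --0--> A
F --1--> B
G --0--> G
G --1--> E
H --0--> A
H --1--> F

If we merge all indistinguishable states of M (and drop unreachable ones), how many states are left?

3

First remove the unreachable states {D,G}; 6 states remain.
Start with accepting vs non-accepting: {B,H} | {A,C,E,F}.
On input 1, block {A,C,E,F} splits into {A,E} and {C,F}.
No further refinement is possible. Final partition (3 blocks): {B,H} | {A,E} | {C,F}.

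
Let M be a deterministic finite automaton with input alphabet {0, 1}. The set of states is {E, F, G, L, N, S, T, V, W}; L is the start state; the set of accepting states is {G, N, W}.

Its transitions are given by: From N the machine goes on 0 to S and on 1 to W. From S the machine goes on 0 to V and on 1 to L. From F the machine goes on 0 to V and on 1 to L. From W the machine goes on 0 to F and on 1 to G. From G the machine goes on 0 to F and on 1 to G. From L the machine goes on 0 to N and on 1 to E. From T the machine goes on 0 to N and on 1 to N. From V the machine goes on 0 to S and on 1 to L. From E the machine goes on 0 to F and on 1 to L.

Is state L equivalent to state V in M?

No

States {T} cannot be reached from the start state, so discard them.
Start with accepting vs non-accepting: {G,N,W} | {E,F,L,S,V}.
On input 0, block {E,F,L,S,V} splits into {E,F,S,V} and {L}.
Stable partition: {G,N,W} | {E,F,S,V} | {L} — 3 equivalence classes.
L and V end up in different blocks, so they are distinguishable. For instance, the string '0' is accepted from only L.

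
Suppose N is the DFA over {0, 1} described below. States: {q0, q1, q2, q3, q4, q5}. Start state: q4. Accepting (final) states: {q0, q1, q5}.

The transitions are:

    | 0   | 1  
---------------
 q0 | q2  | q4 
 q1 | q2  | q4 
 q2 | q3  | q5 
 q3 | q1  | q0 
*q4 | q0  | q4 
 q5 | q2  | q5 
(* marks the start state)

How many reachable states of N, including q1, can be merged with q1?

2

All states are reachable from the start state.
Start with accepting vs non-accepting: {q0,q1,q5} | {q2,q3,q4}.
Refine {q0,q1,q5} on symbol 1: members go to different blocks, giving {q0,q1} and {q5}.
Refine {q2,q3,q4} on symbol 0: members go to different blocks, giving {q3,q4} and {q2}.
On input 1, block {q3,q4} splits into {q3} and {q4}.
No further refinement is possible. Final partition (5 blocks): {q0,q1} | {q3} | {q5} | {q2} | {q4}.
State q1 belongs to the block {q0,q1}, which has 2 states.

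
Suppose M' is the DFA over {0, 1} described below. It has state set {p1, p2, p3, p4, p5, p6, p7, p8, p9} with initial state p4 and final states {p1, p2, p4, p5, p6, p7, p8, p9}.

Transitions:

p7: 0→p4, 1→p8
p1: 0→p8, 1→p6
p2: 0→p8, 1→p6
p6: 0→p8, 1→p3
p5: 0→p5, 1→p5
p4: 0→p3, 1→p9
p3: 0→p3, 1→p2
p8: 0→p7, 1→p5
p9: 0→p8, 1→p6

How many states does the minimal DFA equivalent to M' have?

7

Reachable states from the start: {p2,p3,p4,p5,p6,p7,p8,p9}. Unreachable: {p1} — drop them.
Start with accepting vs non-accepting: {p2,p4,p5,p6,p7,p8,p9} | {p3}.
Refine {p2,p4,p5,p6,p7,p8,p9} on symbol 0: members go to different blocks, giving {p2,p5,p6,p7,p8,p9} and {p4}.
Split {p2,p5,p6,p7,p8,p9} by δ(·,0) → {p2,p5,p6,p8,p9} and {p7}.
Split {p2,p5,p6,p8,p9} by δ(·,0) → {p2,p5,p6,p9} and {p8}.
On input 0, block {p2,p5,p6,p9} splits into {p2,p6,p9} and {p5}.
Split {p2,p6,p9} by δ(·,1) → {p2,p9} and {p6}.
No further refinement is possible. Final partition (7 blocks): {p2,p9} | {p3} | {p4} | {p7} | {p8} | {p5} | {p6}.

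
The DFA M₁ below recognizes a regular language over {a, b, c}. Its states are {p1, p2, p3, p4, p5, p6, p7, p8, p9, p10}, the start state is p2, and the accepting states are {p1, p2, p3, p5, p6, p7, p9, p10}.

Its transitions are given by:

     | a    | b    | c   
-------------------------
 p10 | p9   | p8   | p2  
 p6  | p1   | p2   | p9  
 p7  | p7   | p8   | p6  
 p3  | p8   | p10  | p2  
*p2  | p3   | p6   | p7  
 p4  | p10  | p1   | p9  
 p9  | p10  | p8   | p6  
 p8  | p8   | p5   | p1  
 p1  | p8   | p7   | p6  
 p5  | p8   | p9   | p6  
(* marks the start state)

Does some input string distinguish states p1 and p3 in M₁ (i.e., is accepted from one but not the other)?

States {p4} cannot be reached from the start state, so discard them.
Start with accepting vs non-accepting: {p1,p2,p3,p5,p6,p7,p9,p10} | {p8}.
Refine {p1,p2,p3,p5,p6,p7,p9,p10} on symbol a: members go to different blocks, giving {p2,p6,p7,p9,p10} and {p1,p3,p5}.
On input a, block {p2,p6,p7,p9,p10} splits into {p7,p9,p10} and {p2,p6}.
Stable partition: {p7,p9,p10} | {p8} | {p1,p3,p5} | {p2,p6} — 4 equivalence classes.
p1 and p3 lie in the same block of the stable partition, so they are equivalent — no string distinguishes them.

No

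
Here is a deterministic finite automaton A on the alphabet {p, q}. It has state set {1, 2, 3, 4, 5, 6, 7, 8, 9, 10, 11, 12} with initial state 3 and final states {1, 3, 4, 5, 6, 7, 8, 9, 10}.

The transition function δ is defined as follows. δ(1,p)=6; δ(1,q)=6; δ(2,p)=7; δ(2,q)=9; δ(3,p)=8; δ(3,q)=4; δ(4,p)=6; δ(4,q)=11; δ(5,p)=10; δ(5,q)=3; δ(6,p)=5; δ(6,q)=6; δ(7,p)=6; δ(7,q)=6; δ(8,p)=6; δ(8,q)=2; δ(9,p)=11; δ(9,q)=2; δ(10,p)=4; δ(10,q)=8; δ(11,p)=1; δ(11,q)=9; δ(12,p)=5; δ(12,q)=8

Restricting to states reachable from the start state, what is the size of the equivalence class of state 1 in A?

States {12} cannot be reached from the start state, so discard them.
Start with accepting vs non-accepting: {1,3,4,5,6,7,8,9,10} | {2,11}.
Refine {1,3,4,5,6,7,8,9,10} on symbol p: members go to different blocks, giving {1,3,4,5,6,7,8,10} and {9}.
Refine {1,3,4,5,6,7,8,10} on symbol q: members go to different blocks, giving {1,3,5,6,7,10} and {4,8}.
Split {1,3,5,6,7,10} by δ(·,p) → {1,5,6,7} and {3,10}.
Split {1,5,6,7} by δ(·,p) → {1,6,7} and {5}.
Split {1,6,7} by δ(·,p) → {1,7} and {6}.
No further refinement is possible. Final partition (7 blocks): {1,7} | {2,11} | {9} | {4,8} | {3,10} | {5} | {6}.
The equivalence class containing 1 is {1,7}, of size 2.

2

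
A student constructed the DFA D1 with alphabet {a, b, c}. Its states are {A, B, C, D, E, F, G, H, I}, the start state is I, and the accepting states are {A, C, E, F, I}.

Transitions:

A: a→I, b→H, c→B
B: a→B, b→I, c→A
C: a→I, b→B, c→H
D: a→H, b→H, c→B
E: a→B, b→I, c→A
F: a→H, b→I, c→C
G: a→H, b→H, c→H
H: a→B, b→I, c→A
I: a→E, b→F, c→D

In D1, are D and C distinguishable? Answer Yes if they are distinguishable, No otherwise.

Yes

First remove the unreachable states {G}; 8 states remain.
Initial partition by acceptance: {A,C,E,F,I} | {B,D,H}.
Refine {A,C,E,F,I} on symbol a: members go to different blocks, giving {A,C,I} and {E,F}.
Refine {A,C,I} on symbol a: members go to different blocks, giving {A,C} and {I}.
Refine {B,D,H} on symbol b: members go to different blocks, giving {B,H} and {D}.
Stable partition: {A,C} | {B,H} | {E,F} | {I} | {D} — 5 equivalence classes.
D and C end up in different blocks, so they are distinguishable. For instance, the string 'ε' is accepted from only C.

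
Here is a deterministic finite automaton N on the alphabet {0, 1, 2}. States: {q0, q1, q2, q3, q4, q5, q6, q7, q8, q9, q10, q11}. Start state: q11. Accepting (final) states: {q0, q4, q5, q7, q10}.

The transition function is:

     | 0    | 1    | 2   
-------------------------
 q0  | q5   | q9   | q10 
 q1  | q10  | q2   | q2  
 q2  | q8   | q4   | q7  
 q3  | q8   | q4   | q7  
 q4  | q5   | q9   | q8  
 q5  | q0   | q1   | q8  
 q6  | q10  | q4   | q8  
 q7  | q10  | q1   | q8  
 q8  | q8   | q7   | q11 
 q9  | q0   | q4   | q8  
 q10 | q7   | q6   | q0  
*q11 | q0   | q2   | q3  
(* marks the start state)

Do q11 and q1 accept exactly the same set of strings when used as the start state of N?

All states are reachable from the start state.
Start with accepting vs non-accepting: {q0,q4,q5,q7,q10} | {q1,q2,q3,q6,q8,q9,q11}.
Split {q0,q4,q5,q7,q10} by δ(·,2) → {q4,q5,q7} and {q0,q10}.
Refine {q4,q5,q7} on symbol 0: members go to different blocks, giving {q5,q7} and {q4}.
Refine {q1,q2,q3,q6,q8,q9,q11} on symbol 0: members go to different blocks, giving {q1,q6,q9,q11} and {q2,q3,q8}.
Refine {q1,q6,q9,q11} on symbol 1: members go to different blocks, giving {q1,q11} and {q6,q9}.
On input 1, block {q2,q3,q8} splits into {q2,q3} and {q8}.
No further refinement is possible. Final partition (7 blocks): {q5,q7} | {q1,q11} | {q0,q10} | {q4} | {q2,q3} | {q6,q9} | {q8}.
q11 and q1 lie in the same block of the stable partition, so they are equivalent — no string distinguishes them.

Yes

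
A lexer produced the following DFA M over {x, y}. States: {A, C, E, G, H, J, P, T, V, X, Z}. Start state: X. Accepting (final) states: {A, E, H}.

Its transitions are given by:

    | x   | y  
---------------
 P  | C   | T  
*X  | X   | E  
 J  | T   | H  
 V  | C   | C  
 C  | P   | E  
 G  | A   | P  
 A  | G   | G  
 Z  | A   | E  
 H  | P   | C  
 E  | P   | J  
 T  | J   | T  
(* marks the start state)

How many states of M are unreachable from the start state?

4

Starting at X and following transitions, the reachable set is {C, E, H, J, P, T, X}. That leaves A, G, V, Z unreachable — 4 in total.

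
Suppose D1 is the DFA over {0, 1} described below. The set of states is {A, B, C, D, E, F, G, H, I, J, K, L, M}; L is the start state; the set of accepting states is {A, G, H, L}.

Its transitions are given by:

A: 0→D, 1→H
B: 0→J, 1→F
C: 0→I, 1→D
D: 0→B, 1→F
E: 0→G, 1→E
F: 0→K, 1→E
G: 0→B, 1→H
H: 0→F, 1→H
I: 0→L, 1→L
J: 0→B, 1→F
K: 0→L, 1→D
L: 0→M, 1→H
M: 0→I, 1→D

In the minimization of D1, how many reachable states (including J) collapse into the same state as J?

First remove the unreachable states {A,C}; 11 states remain.
P0 = {G,H,L} | {B,D,E,F,I,J,K,M}.
On input 0, block {B,D,E,F,I,J,K,M} splits into {B,D,F,J,M} and {E,I,K}.
Refine {B,D,F,J,M} on symbol 0: members go to different blocks, giving {B,D,J} and {F,M}.
On input 0, block {G,H,L} splits into {H,L} and {G}.
Refine {E,I,K} on symbol 0: members go to different blocks, giving {I,K} and {E}.
Split {I,K} by δ(·,1) → {I} and {K}.
Split {F,M} by δ(·,0) → {F} and {M}.
On input 0, block {H,L} splits into {H} and {L}.
The partition is now stable with 9 blocks: {H} | {B,D,J} | {I} | {F} | {G} | {E} | {K} | {M} | {L}.
State J belongs to the block {B,D,J}, which has 3 states.

3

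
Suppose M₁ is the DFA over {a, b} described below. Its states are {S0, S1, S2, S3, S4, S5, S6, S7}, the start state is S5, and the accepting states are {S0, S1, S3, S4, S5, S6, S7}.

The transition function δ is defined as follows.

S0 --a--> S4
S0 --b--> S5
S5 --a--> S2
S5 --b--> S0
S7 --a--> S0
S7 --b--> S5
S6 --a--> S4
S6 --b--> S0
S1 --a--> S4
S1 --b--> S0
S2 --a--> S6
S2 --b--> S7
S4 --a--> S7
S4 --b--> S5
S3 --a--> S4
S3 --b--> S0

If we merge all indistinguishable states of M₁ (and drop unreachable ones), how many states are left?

Reachable states from the start: {S0,S2,S4,S5,S6,S7}. Unreachable: {S1,S3} — drop them.
Initial partition by acceptance: {S0,S4,S5,S6,S7} | {S2}.
Refine {S0,S4,S5,S6,S7} on symbol a: members go to different blocks, giving {S0,S4,S6,S7} and {S5}.
Refine {S0,S4,S6,S7} on symbol b: members go to different blocks, giving {S0,S4,S7} and {S6}.
No further refinement is possible. Final partition (4 blocks): {S0,S4,S7} | {S2} | {S5} | {S6}.

4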